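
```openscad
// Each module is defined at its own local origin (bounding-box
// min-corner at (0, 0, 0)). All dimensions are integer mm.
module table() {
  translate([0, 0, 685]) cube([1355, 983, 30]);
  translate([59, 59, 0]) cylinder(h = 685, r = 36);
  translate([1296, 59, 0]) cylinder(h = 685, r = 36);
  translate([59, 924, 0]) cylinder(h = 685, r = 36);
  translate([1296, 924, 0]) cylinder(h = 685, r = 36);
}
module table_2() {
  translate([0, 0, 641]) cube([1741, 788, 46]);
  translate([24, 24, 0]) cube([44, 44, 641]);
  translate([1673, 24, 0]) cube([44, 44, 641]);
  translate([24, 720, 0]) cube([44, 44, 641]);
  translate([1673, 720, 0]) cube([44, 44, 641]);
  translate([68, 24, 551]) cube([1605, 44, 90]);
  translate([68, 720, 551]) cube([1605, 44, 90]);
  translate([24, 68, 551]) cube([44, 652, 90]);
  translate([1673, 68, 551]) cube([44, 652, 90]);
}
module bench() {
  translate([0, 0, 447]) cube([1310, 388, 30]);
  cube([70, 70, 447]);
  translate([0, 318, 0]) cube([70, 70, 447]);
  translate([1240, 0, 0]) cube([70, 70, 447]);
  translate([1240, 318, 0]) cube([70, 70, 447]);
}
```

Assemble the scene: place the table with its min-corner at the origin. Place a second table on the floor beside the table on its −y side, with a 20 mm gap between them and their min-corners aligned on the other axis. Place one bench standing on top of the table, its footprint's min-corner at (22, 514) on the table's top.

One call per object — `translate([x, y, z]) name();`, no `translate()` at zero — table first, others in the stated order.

table();
translate([0, -808, 0]) table_2();
translate([22, 514, 715]) bench();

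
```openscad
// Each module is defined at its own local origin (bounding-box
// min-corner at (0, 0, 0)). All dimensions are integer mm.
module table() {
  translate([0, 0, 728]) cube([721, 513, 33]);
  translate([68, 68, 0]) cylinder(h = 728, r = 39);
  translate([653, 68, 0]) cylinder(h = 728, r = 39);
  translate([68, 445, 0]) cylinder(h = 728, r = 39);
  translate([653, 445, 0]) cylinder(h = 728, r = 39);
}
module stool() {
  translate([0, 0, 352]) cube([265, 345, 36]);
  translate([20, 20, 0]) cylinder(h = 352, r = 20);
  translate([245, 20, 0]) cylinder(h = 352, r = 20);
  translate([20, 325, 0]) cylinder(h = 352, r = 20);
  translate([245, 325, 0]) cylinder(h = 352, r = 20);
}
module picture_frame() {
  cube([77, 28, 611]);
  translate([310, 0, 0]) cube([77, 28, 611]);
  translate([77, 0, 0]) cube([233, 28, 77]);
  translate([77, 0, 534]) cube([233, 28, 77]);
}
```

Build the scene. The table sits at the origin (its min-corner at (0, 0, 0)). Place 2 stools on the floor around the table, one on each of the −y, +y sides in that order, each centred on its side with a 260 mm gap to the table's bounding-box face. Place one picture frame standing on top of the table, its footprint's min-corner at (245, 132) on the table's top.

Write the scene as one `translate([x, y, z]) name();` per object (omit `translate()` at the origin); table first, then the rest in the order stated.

table();
translate([228, -605, 0]) stool();
translate([228, 773, 0]) stool();
translate([245, 132, 761]) picture_frame();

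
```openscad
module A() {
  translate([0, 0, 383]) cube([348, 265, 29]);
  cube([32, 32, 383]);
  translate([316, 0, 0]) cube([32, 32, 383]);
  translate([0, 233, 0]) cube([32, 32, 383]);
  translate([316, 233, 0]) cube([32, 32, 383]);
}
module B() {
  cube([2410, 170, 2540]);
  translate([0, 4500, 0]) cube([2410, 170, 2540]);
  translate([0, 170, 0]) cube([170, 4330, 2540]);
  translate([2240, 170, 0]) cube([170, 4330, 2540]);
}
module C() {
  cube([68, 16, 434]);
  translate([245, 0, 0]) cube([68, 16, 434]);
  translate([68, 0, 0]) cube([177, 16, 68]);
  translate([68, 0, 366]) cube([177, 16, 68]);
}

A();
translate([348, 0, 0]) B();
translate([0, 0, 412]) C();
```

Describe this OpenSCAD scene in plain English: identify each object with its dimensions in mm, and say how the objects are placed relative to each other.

A is a four-legged stool. The seat is a 348×265×29 mm slab whose top surface is at z = 412 mm; four square legs, each 32×32 mm in cross-section, run from the floor (z = 0) to the underside of the seat, each flush with a corner of the seat.

B is a box-shaped house frame (walls only): outside footprint 2410×4670 mm, wall height 2540 mm, wall thickness 170 mm. The two y-facing walls run the full x-width; the two x-facing walls fit between the inner faces of the y-facing walls.

C is a picture frame with a 177×298 mm rectangular opening (x by z) and a uniform 68 mm border on every side. Frame depth is 16 mm along y. It is built from two vertical stiles running the full outside height and two horizontal rails spanning the gap between the stiles.

The house frame is against the stool's +x side, with their −y faces flush. The picture frame is on top of the stool.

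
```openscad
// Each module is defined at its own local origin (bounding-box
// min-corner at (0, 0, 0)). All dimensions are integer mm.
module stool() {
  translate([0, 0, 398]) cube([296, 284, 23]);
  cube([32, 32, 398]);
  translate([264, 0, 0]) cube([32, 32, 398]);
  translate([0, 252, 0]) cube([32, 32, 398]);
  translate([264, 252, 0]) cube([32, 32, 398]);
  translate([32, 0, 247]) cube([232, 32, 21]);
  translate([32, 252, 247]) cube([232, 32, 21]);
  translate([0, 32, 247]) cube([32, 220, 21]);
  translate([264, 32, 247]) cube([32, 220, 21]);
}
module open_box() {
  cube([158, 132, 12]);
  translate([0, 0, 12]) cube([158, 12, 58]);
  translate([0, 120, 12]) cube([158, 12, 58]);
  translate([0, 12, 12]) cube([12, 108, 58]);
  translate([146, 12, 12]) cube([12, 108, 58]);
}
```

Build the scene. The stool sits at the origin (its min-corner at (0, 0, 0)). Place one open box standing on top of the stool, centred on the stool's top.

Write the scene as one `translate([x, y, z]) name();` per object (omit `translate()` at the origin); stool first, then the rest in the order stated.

stool();
translate([69, 76, 421]) open_box();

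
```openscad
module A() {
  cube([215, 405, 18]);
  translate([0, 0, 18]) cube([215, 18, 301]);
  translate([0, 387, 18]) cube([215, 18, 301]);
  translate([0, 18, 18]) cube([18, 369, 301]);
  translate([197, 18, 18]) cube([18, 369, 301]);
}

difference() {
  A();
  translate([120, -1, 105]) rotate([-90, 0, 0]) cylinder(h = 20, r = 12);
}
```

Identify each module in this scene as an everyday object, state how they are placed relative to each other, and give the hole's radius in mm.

The subtracted cylinder has r = 12 mm.

A is an open box. The open box has a circular hole through its front wall. The hole's radius is 12 mm.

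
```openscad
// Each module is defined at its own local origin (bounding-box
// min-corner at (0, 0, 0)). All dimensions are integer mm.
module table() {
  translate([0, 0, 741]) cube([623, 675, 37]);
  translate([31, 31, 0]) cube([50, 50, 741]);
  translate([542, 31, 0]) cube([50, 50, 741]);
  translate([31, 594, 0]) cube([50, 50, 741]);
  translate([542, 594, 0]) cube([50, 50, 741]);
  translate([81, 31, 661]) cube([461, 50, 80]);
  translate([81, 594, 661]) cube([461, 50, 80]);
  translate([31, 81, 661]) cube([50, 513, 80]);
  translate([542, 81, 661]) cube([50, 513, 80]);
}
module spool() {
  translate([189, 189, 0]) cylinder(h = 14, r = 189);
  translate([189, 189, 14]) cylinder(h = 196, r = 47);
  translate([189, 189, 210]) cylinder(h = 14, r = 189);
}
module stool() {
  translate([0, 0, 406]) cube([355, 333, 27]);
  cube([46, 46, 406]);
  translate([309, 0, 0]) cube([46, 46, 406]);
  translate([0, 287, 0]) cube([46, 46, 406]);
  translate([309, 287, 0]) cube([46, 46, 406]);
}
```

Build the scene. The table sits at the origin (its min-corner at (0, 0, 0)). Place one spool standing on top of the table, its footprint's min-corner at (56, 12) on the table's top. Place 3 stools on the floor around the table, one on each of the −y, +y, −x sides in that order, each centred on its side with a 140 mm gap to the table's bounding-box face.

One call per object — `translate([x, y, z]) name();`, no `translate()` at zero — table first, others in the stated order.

table();
translate([56, 12, 778]) spool();
translate([134, -473, 0]) stool();
translate([134, 815, 0]) stool();
translate([-495, 171, 0]) stool();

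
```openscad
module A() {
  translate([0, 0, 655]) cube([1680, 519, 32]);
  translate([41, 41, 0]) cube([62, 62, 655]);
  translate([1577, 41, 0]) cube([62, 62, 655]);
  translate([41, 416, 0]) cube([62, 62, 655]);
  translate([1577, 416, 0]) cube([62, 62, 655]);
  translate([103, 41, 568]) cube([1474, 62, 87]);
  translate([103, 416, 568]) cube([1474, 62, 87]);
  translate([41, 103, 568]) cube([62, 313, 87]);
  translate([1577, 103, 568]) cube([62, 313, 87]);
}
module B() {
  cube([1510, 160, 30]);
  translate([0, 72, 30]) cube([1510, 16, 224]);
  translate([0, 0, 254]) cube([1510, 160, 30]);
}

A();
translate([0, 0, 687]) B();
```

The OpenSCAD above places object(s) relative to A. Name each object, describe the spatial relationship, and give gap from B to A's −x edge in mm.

The I-beam's min-x is at 0; the table's min-x is 0; gap = 0 mm.

A is a table. B is an I-beam. The I-beam is on top of the table. The gap from the I-beam to the table's −x edge is 0 mm.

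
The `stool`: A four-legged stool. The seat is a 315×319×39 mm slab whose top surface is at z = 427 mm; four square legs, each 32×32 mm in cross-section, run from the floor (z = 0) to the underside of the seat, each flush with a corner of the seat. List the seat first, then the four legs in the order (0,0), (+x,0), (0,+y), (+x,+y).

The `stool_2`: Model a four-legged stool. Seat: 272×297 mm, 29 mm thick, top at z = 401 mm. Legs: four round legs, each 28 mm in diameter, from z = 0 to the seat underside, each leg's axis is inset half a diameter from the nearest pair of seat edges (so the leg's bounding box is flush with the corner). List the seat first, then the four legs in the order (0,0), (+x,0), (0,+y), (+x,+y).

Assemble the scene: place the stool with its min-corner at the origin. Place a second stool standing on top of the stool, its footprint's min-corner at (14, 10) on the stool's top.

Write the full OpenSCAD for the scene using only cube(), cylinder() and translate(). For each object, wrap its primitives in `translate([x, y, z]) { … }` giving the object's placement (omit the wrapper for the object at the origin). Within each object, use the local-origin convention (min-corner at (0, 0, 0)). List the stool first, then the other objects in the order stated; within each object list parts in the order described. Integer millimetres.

translate([0, 0, 388]) cube([315, 319, 39]);
cube([32, 32, 388]);
translate([283, 0, 0]) cube([32, 32, 388]);
translate([0, 287, 0]) cube([32, 32, 388]);
translate([283, 287, 0]) cube([32, 32, 388]);
translate([14, 10, 427]) {
  translate([0, 0, 372]) cube([272, 297, 29]);
  translate([14, 14, 0]) cylinder(h = 372, r = 14);
  translate([258, 14, 0]) cylinder(h = 372, r = 14);
  translate([14, 283, 0]) cylinder(h = 372, r = 14);
  translate([258, 283, 0]) cylinder(h = 372, r = 14);
}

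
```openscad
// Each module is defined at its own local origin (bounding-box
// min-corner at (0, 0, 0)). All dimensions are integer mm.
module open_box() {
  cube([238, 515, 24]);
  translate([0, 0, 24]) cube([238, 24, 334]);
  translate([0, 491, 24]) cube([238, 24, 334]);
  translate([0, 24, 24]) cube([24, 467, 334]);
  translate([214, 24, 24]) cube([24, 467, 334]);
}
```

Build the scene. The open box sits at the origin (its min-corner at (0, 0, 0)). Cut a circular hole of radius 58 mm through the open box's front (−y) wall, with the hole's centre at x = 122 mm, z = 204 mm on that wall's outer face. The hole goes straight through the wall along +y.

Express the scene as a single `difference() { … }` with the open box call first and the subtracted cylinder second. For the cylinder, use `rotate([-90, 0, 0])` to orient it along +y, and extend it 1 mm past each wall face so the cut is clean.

difference() {
  open_box();
  translate([122, -1, 204]) rotate([-90, 0, 0]) cylinder(h = 26, r = 58);
}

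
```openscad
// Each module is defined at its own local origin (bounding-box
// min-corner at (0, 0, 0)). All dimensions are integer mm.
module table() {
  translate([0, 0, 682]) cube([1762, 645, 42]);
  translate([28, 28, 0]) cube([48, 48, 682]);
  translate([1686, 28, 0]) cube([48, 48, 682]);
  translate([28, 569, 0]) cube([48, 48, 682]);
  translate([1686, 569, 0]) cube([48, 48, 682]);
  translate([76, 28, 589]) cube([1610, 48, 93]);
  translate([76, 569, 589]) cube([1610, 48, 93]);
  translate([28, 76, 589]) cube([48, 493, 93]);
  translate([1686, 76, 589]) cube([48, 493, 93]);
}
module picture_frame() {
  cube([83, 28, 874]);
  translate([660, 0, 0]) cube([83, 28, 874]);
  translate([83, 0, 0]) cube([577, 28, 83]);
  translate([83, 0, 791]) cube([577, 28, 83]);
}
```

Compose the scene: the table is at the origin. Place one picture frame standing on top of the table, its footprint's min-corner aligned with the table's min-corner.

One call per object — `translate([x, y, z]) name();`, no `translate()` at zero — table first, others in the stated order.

table();
translate([0, 0, 724]) picture_frame();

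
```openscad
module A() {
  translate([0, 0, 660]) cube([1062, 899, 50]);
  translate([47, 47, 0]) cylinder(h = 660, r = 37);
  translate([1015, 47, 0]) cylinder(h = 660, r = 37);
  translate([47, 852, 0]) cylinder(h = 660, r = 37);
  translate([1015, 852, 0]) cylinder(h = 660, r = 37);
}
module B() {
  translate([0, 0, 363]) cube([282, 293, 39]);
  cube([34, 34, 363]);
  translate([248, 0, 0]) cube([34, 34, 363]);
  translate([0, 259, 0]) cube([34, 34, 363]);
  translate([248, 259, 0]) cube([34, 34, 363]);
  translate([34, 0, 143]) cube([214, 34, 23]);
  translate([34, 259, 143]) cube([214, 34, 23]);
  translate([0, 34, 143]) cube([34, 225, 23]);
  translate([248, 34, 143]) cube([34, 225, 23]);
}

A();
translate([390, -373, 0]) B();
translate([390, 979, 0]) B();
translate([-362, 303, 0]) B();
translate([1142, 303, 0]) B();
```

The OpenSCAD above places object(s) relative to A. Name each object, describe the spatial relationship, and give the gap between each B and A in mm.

Each stool's nearest face is 80 mm from the table's bounding box.

A is a table. B is a stool. Four stools sit around the table at the −y, +y, −x, +x sides. The gap between each stool and the table is 80 mm.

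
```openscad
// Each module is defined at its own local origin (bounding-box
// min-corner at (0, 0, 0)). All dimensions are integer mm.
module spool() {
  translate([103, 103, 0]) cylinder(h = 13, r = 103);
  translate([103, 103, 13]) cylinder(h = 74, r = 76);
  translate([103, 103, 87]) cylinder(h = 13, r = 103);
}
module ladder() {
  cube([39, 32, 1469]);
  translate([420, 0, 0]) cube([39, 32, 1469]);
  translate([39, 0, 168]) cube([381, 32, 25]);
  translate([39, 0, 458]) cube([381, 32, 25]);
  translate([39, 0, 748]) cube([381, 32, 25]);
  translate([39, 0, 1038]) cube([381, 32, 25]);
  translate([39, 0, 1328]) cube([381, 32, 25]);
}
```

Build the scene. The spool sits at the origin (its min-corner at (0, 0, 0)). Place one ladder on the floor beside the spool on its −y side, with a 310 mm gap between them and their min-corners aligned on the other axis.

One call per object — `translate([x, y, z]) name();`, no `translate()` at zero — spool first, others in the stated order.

spool();
translate([0, -342, 0]) ladder();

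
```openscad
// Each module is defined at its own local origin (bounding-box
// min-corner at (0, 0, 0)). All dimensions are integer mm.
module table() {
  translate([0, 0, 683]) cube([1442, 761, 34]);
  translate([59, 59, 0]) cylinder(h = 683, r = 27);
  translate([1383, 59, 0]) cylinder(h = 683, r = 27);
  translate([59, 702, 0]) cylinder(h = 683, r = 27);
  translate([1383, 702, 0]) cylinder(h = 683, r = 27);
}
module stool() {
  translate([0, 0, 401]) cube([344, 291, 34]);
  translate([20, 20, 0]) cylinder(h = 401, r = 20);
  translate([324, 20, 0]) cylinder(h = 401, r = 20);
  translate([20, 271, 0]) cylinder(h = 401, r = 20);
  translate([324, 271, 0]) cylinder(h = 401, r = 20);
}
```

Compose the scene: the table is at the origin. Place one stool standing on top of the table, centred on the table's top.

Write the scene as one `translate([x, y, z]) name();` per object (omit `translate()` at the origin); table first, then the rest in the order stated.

table();
translate([549, 235, 717]) stool();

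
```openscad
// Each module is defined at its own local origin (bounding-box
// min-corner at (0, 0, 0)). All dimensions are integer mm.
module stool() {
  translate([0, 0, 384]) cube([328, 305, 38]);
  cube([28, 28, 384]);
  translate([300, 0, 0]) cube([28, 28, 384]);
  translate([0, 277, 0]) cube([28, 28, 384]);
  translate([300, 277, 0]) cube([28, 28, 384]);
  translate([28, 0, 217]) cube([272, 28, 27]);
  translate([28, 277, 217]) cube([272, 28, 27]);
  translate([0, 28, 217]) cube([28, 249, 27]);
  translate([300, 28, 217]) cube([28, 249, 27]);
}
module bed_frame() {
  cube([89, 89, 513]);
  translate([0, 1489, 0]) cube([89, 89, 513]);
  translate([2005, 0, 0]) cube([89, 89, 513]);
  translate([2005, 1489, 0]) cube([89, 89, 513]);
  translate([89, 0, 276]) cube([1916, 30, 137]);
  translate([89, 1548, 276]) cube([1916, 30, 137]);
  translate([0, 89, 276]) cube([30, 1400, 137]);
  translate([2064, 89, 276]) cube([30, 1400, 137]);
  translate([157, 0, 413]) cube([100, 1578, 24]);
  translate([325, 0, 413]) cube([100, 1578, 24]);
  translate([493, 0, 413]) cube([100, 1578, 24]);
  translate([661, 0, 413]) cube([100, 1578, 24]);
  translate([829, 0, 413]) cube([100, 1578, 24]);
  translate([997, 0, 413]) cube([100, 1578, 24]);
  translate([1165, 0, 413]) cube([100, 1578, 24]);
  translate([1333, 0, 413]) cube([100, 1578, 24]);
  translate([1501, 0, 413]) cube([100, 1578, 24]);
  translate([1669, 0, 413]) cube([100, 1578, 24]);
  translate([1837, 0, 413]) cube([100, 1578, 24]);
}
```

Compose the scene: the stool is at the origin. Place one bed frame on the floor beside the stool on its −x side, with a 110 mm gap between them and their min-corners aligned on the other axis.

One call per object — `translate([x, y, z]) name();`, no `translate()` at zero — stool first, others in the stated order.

stool();
translate([-2204, 0, 0]) bed_frame();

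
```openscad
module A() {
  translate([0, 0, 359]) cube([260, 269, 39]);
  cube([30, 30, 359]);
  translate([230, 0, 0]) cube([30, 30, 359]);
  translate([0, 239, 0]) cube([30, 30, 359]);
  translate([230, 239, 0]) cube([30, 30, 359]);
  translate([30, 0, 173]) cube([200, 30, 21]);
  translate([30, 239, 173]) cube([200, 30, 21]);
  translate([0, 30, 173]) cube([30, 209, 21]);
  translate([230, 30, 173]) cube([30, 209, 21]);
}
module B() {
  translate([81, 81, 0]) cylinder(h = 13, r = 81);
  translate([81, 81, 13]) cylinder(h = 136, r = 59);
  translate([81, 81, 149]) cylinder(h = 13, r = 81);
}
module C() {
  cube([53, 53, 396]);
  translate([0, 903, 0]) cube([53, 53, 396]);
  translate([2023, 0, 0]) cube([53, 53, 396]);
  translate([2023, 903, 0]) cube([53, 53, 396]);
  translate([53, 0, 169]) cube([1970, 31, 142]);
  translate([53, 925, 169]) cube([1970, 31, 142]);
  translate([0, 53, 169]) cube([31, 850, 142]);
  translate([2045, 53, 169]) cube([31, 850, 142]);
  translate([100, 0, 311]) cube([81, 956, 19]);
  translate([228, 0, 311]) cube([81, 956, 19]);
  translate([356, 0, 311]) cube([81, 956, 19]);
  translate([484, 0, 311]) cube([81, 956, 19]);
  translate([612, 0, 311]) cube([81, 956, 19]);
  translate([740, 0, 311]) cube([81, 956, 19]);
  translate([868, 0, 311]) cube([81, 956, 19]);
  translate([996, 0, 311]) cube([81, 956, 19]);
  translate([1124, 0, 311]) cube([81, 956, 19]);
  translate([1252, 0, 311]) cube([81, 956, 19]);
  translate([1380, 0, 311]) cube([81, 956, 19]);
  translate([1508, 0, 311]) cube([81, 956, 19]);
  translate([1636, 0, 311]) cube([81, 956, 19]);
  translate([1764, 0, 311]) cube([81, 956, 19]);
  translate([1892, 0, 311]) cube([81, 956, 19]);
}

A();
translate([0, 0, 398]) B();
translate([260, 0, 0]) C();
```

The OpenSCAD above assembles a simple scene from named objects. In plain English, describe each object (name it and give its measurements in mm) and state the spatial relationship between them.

A is a four-legged stool. The seat is a 260×269×39 mm slab whose top surface is at z = 398 mm; four square legs, each 30×30 mm in cross-section, run from the floor (z = 0) to the underside of the seat, each flush with a corner of the seat. Four stretchers, 30 mm wide and 21 mm tall, connect adjacent legs with their undersides at z = 173 mm, each running between the inner faces of the legs it joins and aligned with the legs' outer faces on the other axis.

B is a spool: two coaxial disc flanges of radius 81 mm and thickness 13 mm, joined by a core cylinder of radius 59 mm and height 136 mm. The lower flange rests on z = 0 and the three cylinders share a vertical axis.

C is a bed frame 2076 mm long (x) by 956 mm wide (y). Four 53×53 mm corner posts, 396 mm tall, at the corners of the footprint. Four rails of 31 mm thickness and 142 mm height run between adjacent posts with their undersides at z = 169 mm, their outer faces flush with the outside of the frame (the two x-running rails run between the posts' inner faces; the two y-running rails run between the posts' inner faces). 15 slats, each 81 mm wide (x) and 19 mm thick, lie across the top of the two x-running rails, running the full 956 mm width of the frame in y; the slats are evenly spaced along x between the inner faces of the end posts with equal gaps (rounded down to the nearest mm) at the −x end and between each pair — any rounding remainder accumulates at the +x end.

The spool is on top of the stool. The bed frame is against the stool's +x side, with their −y faces flush.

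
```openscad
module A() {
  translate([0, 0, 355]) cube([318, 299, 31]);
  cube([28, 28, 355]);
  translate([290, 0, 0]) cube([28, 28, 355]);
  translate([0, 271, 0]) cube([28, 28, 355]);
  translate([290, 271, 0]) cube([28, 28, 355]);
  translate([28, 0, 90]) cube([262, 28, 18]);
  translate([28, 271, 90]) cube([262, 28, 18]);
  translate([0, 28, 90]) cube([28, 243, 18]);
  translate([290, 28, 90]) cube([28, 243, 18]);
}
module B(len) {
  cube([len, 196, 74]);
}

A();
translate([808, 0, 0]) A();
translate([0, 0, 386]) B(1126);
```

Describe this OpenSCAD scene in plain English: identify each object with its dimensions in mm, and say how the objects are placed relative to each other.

A is a simple wooden stool: a rectangular seat 318 mm (x) by 299 mm (y), 31 mm thick, top face at z = 386 mm, on four square legs, each 28×28 mm in cross-section. The legs rest on z = 0, each flush with a corner of the seat. Four stretchers, 28 mm wide and 18 mm tall, connect adjacent legs with their undersides at z = 90 mm, each running between the inner faces of the legs it joins and aligned with the legs' outer faces on the other axis.

B is a rectangular beam 1126 mm long (x), 196 mm deep (y), 74 mm thick (z).

The beam spans the tops of two stools placed 490 mm apart, resting at z = 386 mm.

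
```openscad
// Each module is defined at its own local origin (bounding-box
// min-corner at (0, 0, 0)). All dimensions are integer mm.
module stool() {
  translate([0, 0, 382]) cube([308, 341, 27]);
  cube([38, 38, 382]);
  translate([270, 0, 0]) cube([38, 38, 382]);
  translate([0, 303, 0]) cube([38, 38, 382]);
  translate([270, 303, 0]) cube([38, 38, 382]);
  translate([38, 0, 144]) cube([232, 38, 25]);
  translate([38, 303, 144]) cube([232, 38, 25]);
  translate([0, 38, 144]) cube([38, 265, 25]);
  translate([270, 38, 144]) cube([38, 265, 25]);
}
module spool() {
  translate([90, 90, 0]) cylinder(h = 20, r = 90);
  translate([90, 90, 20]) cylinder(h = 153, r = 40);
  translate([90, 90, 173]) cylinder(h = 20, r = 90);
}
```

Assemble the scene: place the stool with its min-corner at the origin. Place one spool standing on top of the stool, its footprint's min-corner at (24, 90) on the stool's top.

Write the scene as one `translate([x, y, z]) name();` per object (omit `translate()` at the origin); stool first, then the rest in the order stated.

stool();
translate([24, 90, 409]) spool();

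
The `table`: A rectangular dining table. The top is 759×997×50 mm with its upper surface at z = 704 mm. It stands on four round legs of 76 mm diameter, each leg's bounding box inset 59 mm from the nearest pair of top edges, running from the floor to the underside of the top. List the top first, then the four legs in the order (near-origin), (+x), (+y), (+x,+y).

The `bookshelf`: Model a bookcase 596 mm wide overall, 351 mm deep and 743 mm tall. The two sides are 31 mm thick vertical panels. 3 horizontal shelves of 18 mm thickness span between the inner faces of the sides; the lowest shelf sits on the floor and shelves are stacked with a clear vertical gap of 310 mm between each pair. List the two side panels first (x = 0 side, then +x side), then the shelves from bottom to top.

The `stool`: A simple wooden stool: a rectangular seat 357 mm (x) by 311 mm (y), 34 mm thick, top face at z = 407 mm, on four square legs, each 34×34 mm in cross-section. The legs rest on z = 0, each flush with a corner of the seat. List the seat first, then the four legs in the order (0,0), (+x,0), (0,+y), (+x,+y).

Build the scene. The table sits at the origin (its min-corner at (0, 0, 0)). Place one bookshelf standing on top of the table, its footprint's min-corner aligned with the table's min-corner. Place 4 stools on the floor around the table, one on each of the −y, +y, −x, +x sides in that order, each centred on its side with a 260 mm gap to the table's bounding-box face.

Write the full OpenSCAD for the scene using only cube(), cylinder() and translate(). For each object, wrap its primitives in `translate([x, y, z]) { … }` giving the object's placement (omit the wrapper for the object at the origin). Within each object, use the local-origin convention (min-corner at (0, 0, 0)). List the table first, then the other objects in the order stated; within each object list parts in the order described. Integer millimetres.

translate([0, 0, 654]) cube([759, 997, 50]);
translate([97, 97, 0]) cylinder(h = 654, r = 38);
translate([662, 97, 0]) cylinder(h = 654, r = 38);
translate([97, 900, 0]) cylinder(h = 654, r = 38);
translate([662, 900, 0]) cylinder(h = 654, r = 38);
translate([0, 0, 704]) {
  cube([31, 351, 743]);
  translate([565, 0, 0]) cube([31, 351, 743]);
  translate([31, 0, 0]) cube([534, 351, 18]);
  translate([31, 0, 328]) cube([534, 351, 18]);
  translate([31, 0, 656]) cube([534, 351, 18]);
}
translate([201, -571, 0]) {
  translate([0, 0, 373]) cube([357, 311, 34]);
  cube([34, 34, 373]);
  translate([323, 0, 0]) cube([34, 34, 373]);
  translate([0, 277, 0]) cube([34, 34, 373]);
  translate([323, 277, 0]) cube([34, 34, 373]);
}
translate([201, 1257, 0]) {
  translate([0, 0, 373]) cube([357, 311, 34]);
  cube([34, 34, 373]);
  translate([323, 0, 0]) cube([34, 34, 373]);
  translate([0, 277, 0]) cube([34, 34, 373]);
  translate([323, 277, 0]) cube([34, 34, 373]);
}
translate([-617, 343, 0]) {
  translate([0, 0, 373]) cube([357, 311, 34]);
  cube([34, 34, 373]);
  translate([323, 0, 0]) cube([34, 34, 373]);
  translate([0, 277, 0]) cube([34, 34, 373]);
  translate([323, 277, 0]) cube([34, 34, 373]);
}
translate([1019, 343, 0]) {
  translate([0, 0, 373]) cube([357, 311, 34]);
  cube([34, 34, 373]);
  translate([323, 0, 0]) cube([34, 34, 373]);
  translate([0, 277, 0]) cube([34, 34, 373]);
  translate([323, 277, 0]) cube([34, 34, 373]);
}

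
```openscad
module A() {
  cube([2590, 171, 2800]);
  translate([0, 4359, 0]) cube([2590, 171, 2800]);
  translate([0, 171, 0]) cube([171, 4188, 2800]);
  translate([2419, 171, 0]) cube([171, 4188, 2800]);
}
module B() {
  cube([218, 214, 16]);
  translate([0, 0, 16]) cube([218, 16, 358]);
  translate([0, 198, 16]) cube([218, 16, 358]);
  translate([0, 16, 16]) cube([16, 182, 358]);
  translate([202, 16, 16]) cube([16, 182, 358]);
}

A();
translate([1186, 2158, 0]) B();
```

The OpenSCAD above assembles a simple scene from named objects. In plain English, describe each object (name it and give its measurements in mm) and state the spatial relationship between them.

A is a box-shaped house frame (walls only): outside footprint 2590×4530 mm, wall height 2800 mm, wall thickness 171 mm. The two y-facing walls run the full x-width; the two x-facing walls fit between the inner faces of the y-facing walls.

B is an open storage box with external size 218×214×374 mm and wall thickness 16 mm (the base is also 16 mm thick). The base covers the whole footprint; the four walls stand on the base, with the y-facing walls full-width and the x-facing walls fitting between their inner faces.

The open box sits inside the house frame, centred.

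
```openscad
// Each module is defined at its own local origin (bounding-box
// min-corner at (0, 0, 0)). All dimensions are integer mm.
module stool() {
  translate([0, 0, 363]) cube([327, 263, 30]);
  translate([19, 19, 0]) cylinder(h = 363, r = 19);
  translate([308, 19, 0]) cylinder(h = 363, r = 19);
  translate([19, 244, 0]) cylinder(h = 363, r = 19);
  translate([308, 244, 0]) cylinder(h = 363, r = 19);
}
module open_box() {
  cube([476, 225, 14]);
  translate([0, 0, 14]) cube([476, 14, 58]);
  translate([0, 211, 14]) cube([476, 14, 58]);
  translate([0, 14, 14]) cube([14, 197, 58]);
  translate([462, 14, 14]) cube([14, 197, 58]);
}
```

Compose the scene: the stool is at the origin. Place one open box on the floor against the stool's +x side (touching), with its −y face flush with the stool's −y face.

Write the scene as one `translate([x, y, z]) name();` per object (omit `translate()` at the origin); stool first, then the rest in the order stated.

stool();
translate([327, 0, 0]) open_box();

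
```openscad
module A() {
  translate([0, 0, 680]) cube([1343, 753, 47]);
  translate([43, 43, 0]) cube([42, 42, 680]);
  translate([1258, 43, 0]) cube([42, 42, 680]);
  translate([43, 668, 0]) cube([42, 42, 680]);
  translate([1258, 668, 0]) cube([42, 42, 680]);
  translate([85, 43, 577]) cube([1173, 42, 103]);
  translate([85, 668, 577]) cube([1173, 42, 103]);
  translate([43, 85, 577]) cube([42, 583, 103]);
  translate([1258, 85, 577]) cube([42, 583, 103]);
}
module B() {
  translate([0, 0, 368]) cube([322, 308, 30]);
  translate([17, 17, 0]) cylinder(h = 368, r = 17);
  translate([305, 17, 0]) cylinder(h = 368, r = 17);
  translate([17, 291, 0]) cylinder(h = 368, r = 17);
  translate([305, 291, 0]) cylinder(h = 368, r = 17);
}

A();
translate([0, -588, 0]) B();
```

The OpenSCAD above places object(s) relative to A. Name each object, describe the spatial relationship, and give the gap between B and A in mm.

A is a table. B is a stool. The stool is on the floor beside the table on its −y side. The gap between the stool and the table is 280 mm.

The stool's nearest face is 280 mm from the table's −y face.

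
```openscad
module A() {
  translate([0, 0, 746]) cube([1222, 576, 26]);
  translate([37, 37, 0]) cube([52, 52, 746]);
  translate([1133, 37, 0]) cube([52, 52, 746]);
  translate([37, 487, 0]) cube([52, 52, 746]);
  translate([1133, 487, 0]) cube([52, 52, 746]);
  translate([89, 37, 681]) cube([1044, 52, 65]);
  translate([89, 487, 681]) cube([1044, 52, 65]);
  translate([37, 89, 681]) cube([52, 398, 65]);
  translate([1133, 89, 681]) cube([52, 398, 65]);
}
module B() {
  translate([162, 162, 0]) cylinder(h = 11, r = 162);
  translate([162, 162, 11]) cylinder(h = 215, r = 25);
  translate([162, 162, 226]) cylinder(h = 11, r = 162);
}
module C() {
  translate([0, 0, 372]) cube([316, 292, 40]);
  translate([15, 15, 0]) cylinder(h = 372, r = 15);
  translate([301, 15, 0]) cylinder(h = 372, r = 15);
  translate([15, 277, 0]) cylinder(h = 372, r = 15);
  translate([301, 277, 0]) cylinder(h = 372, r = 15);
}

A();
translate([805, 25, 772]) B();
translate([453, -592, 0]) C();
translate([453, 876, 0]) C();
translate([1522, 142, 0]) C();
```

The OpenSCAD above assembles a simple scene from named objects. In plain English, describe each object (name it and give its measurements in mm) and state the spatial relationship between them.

A is a rectangular dining table. The top is 1222×576×26 mm with its upper surface at z = 772 mm. It stands on four 52×52 mm square legs, each inset 37 mm from the nearest pair of top edges, running from the floor to the underside of the top. Four apron rails, 52 mm thick and 65 mm tall, run between adjacent legs with their top edges flush with the underside of the top and their outer faces flush with the legs' outer faces.

B is a spool: two coaxial disc flanges of radius 162 mm and thickness 11 mm, joined by a core cylinder of radius 25 mm and height 215 mm. The lower flange rests on z = 0 and the three cylinders share a vertical axis.

C is a simple wooden stool: a rectangular seat 316 mm (x) by 292 mm (y), 40 mm thick, top face at z = 412 mm, on four round legs, each 30 mm in diameter. The legs rest on z = 0, each leg's axis is inset half a diameter from the nearest pair of seat edges (so the leg's bounding box is flush with the corner).

The spool is on top of the table. Three stools sit around the table at the −y, +y, +x sides.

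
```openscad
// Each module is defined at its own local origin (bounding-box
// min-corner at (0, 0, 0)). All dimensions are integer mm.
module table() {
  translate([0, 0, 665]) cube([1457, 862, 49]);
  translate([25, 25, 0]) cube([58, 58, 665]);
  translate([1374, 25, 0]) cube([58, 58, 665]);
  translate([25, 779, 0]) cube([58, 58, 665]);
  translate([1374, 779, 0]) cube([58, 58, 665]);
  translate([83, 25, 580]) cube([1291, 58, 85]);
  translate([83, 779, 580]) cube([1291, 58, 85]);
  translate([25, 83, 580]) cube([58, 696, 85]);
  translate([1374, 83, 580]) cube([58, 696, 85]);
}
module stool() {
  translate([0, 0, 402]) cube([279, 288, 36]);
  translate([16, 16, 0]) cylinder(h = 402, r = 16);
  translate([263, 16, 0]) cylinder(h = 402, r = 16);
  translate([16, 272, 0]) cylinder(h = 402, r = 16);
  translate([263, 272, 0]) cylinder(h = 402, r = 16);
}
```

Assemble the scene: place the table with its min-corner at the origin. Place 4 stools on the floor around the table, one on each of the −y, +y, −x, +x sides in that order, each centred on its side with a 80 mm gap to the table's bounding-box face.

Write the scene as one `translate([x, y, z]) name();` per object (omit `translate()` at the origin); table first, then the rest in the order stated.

table();
translate([589, -368, 0]) stool();
translate([589, 942, 0]) stool();
translate([-359, 287, 0]) stool();
translate([1537, 287, 0]) stool();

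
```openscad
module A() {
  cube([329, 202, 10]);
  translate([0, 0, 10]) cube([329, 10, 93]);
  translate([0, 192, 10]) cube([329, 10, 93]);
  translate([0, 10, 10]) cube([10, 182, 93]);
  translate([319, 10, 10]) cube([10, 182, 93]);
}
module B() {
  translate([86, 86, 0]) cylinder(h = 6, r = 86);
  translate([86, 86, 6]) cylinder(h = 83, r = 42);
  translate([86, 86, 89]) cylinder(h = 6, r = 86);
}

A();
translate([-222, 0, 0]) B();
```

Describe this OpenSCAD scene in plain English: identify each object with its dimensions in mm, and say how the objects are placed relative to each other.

A is an open-topped rectangular box: outside dimensions 329×202×103 mm, with a uniform wall and base thickness of 10 mm. The base is a full 329×202 slab on the floor; four walls sit on top of the base. The front and back walls (the −y and +y sides) span the full width; the two side walls fit between them.

B is a spool: two coaxial disc flanges of radius 86 mm and thickness 6 mm, joined by a core cylinder of radius 42 mm and height 83 mm. The lower flange rests on z = 0 and the three cylinders share a vertical axis.

The spool is on the floor beside the open box on its −x side.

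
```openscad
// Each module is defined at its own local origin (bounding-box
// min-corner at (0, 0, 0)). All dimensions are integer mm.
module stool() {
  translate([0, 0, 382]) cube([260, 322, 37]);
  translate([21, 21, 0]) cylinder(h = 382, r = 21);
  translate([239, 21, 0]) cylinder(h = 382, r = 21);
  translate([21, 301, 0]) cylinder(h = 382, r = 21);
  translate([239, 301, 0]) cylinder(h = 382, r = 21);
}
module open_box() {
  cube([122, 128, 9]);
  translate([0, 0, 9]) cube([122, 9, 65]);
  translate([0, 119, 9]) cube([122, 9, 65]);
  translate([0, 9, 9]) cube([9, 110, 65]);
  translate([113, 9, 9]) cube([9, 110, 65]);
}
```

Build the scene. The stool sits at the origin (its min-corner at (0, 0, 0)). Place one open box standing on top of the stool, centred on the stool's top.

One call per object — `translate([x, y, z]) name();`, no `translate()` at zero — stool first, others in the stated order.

stool();
translate([69, 97, 419]) open_box();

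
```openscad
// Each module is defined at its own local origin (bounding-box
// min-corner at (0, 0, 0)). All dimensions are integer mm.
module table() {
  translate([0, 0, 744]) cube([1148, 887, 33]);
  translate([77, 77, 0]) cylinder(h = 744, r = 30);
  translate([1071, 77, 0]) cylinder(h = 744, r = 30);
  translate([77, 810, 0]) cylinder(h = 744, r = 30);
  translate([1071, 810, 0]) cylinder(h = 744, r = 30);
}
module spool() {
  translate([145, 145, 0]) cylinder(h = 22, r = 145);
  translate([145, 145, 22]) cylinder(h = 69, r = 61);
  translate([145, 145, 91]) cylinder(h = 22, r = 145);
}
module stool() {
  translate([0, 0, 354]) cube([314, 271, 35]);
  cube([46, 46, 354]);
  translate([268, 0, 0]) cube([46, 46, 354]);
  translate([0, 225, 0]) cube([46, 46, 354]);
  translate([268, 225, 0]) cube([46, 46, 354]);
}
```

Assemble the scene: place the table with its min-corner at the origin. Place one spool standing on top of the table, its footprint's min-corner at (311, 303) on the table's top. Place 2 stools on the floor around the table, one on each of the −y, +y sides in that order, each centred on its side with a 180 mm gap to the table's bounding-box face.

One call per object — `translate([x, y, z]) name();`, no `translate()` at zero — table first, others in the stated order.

table();
translate([311, 303, 777]) spool();
translate([417, -451, 0]) stool();
translate([417, 1067, 0]) stool();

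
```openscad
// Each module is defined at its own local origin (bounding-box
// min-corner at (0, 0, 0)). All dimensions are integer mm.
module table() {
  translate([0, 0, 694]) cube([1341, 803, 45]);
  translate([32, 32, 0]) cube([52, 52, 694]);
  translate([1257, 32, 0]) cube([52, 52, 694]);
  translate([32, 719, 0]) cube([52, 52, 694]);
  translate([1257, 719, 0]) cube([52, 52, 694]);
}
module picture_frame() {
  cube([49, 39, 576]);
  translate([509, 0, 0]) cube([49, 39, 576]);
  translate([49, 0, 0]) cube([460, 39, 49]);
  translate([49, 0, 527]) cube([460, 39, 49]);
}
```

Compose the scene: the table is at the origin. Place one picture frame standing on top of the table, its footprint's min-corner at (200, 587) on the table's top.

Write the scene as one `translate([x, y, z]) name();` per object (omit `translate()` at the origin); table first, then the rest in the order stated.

table();
translate([200, 587, 739]) picture_frame();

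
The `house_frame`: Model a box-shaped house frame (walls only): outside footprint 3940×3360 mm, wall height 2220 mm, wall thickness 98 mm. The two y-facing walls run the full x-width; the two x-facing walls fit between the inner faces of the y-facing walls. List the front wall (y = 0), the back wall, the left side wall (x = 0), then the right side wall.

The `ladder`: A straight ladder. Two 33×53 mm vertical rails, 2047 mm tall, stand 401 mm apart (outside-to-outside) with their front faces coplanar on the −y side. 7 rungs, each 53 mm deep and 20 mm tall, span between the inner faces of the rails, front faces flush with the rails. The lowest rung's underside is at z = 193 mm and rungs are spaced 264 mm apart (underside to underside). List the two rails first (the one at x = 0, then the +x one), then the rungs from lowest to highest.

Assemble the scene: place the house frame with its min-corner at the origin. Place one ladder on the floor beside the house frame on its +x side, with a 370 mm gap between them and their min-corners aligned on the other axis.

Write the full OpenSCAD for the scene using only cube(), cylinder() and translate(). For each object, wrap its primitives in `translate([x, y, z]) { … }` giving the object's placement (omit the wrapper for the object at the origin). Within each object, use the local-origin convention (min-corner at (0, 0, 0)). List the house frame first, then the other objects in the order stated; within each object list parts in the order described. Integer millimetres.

cube([3940, 98, 2220]);
translate([0, 3262, 0]) cube([3940, 98, 2220]);
translate([0, 98, 0]) cube([98, 3164, 2220]);
translate([3842, 98, 0]) cube([98, 3164, 2220]);
translate([4310, 0, 0]) {
  cube([33, 53, 2047]);
  translate([368, 0, 0]) cube([33, 53, 2047]);
  translate([33, 0, 193]) cube([335, 53, 20]);
  translate([33, 0, 457]) cube([335, 53, 20]);
  translate([33, 0, 721]) cube([335, 53, 20]);
  translate([33, 0, 985]) cube([335, 53, 20]);
  translate([33, 0, 1249]) cube([335, 53, 20]);
  translate([33, 0, 1513]) cube([335, 53, 20]);
  translate([33, 0, 1777]) cube([335, 53, 20]);
}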